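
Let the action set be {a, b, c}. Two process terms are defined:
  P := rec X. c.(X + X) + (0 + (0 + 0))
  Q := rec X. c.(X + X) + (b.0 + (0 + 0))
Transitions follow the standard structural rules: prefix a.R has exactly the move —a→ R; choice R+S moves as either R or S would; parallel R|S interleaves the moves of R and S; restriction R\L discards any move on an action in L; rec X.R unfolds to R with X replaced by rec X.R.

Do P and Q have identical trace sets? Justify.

NO — witness ⟨b⟩

P's transition system — 2 states:
  m0 = rec X. c.(X + X) + (0 + (0 + 0)) | -c-> m1
  m1 = (rec X. c.(X + X) + (0 + (0 + 0))) + (rec X. c.(X + X) + (0 + (0 + 0))) | -c-> m1
Q's transition system — 3 states:
  n0 = rec X. c.(X + X) + (b.0 + (0 + 0)) | -b-> n1, -c-> n2
  n1 = 0 | ·
  n2 = (rec X. c.(X + X) + (b.0 + (0 + 0))) + (rec X. c.(X + X) + (b.0 + (0 + 0))) | -b-> n1, -c-> n2
Trace ⟨b⟩ through Q, begin at {n0}:
  step 1 (b): {n1}
  ✓ Q
Trace ⟨b⟩ through P, begin at {m0}:
  step 1 (b): ∅  — P cannot continue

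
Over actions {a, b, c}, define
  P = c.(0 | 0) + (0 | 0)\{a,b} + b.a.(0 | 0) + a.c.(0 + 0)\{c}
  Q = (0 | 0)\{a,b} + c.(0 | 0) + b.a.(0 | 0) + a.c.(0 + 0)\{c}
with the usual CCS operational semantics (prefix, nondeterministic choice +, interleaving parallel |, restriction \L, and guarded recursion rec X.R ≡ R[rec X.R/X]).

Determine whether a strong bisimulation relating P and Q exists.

LTS(P): 5 reachable states
  s0 = c.(0 | 0) + (0 | 0)\{a,b} + b.a.(0 | 0) + a.c.(0 + 0)\{c} :: --a--▸ s1, --b--▸ s2, --c--▸ s3
  s1 = c.(0 + 0)\{c} :: --c--▸ s4
  s2 = a.(0 | 0) :: --a--▸ s3
  s3 = 0 | 0 :: ·
  s4 = (0 + 0)\{c} :: ·
LTS(Q): 5 reachable states
  t0 = (0 | 0)\{a,b} + c.(0 | 0) + b.a.(0 | 0) + a.c.(0 + 0)\{c} :: --a--▸ t1, --b--▸ t2, --c--▸ t3
  t1 = c.(0 + 0)\{c} :: --c--▸ t4
  t2 = a.(0 | 0) :: --a--▸ t3
  t3 = 0 | 0 :: ·
  t4 = (0 + 0)\{c} :: ·
Partition-refinement fixed point:
  B0 = {s0, t0}
  B1 = {s1, t1}
  B2 = {s3, s4, t3, t4}
  B3 = {s2, t2}
s0 ∈ B0, t0 ∈ B0 → same block

P ~ Q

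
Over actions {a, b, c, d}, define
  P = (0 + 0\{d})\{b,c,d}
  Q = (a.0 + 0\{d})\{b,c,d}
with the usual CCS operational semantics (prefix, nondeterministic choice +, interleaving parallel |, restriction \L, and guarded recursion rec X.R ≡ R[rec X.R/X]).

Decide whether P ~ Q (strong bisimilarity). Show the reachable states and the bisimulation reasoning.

P's transition system — 1 states:
  u0 = (0 + 0\{d})\{b,c,d} → ∅
Q's transition system — 2 states:
  v0 = (a.0 + 0\{d})\{b,c,d} → ··a··> v1
  v1 = 0\{b,c,d} → ∅
Coarsest stable partition (strong bisimilarity classes):
  B0 = {u0, v1}
  B1 = {v0}
u0 ∈ B0, v0 ∈ B1 → different blocks

not bisimilar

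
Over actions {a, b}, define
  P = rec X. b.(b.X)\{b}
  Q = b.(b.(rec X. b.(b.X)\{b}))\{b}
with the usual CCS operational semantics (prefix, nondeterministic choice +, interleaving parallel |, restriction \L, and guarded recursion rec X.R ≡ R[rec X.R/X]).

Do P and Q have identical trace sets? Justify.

P's transition system — 2 states:
  p0 = rec X. b.(b.X)\{b} ⊢ =b=> p1
  p1 = (b.(rec X. b.(b.X)\{b}))\{b} ⊢ (no moves)
Q's transition system — 2 states:
  q0 = b.(b.(rec X. b.(b.X)\{b}))\{b} ⊢ =b=> q1
  q1 = (b.(rec X. b.(b.X)\{b}))\{b} ⊢ (no moves)
Partition-refinement fixed point:
  B0 = {p0, q0}
  B1 = {p1, q1}
p0 ∈ B0, q0 ∈ B0 → same block
Bisimilar ⇒ trace-equivalent.

YES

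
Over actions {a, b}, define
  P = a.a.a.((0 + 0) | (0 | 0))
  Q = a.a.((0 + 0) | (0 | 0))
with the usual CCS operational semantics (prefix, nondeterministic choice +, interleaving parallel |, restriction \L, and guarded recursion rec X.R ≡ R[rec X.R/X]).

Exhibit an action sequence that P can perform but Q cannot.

aaa

LTS(P): 4 reachable states
  p0 = a.a.a.((0 + 0) | (0 | 0)) | --a--▸ p1
  p1 = a.a.((0 + 0) | (0 | 0)) | --a--▸ p2
  p2 = a.((0 + 0) | (0 | 0)) | --a--▸ p3
  p3 = (0 + 0) | (0 | 0) | deadlocked
LTS(Q): 3 reachable states
  q0 = a.a.((0 + 0) | (0 | 0)) | --a--▸ q1
  q1 = a.((0 + 0) | (0 | 0)) | --a--▸ q2
  q2 = (0 + 0) | (0 | 0) | deadlocked
Trace ⟨aaa⟩ through P, begin at {p0}:
  after a @ step 1: {p1}
  after a @ step 2: {p2}
  after a @ step 3: {p3}
  ✓ P
Trace ⟨aaa⟩ through Q, begin at {q0}:
  after a @ step 1: {q1}
  after a @ step 2: {q2}
  after a @ step 3: ∅  — Q cannot continue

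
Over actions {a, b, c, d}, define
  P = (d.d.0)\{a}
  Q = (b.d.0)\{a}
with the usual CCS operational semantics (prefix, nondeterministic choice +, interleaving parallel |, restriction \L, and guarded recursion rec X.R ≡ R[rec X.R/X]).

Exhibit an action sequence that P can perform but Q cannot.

d

Reachable graph of P (3 states):
  p0 = (d.d.0)\{a} → —d→ p1
  p1 = (d.0)\{a} → —d→ p2
  p2 = 0\{a} → ·
Reachable graph of Q (3 states):
  q0 = (b.d.0)\{a} → —b→ q1
  q1 = (d.0)\{a} → —d→ q2
  q2 = 0\{a} → ·
Trace ⟨d⟩ through P, begin at {p0}:
  step 1 (d): {p1}
  P completes σ.
Trace ⟨d⟩ through Q, begin at {q0}:
  step 1 (d): ∅  — Q cannot continue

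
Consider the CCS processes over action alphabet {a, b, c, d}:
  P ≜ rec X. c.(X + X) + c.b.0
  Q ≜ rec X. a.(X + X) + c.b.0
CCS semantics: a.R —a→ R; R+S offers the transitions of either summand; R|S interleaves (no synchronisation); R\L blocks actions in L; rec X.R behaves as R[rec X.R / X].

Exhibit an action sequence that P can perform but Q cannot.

cc

Reachable graph of P (4 states):
  m0 = rec X. c.(X + X) + c.b.0 :: -c-> m1, -c-> m2
  m1 = (rec X. c.(X + X) + c.b.0) + (rec X. c.(X + X) + c.b.0) :: -c-> m1, -c-> m2
  m2 = b.0 :: -b-> m3
  m3 = 0 :: ∅
Reachable graph of Q (4 states):
  n0 = rec X. a.(X + X) + c.b.0 :: -a-> n1, -c-> n2
  n1 = (rec X. a.(X + X) + c.b.0) + (rec X. a.(X + X) + c.b.0) :: -a-> n1, -c-> n2
  n2 = b.0 :: -b-> n3
  n3 = 0 :: ∅
Trace ⟨cc⟩ through P, begin at {m0}:
  step 1 (c): {m1, m2}
  step 2 (c): {m1, m2}
  P completes σ.
Trace ⟨cc⟩ through Q, begin at {n0}:
  step 1 (c): {n2}
  step 2 (c): ∅ (Q stuck)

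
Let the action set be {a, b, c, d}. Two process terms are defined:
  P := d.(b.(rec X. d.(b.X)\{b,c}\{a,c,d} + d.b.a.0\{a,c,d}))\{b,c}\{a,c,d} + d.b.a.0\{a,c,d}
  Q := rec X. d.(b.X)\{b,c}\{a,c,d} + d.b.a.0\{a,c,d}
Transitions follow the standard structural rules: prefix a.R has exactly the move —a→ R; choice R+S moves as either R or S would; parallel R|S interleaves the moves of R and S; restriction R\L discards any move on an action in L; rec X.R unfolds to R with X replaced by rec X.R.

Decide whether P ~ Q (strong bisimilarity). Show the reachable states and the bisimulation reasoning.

P ~ Q

Reachable graph of P (5 states):
  p0 = d.(b.(rec X. d.(b.X)\{b,c}\{a,c,d} + d.b.a.0\{a,c,d}))\{b,c}\{a,c,d} + d.b.a.0\{a,c,d} :: ··d··> p1, ··d··> p2
  p1 = (b.(rec X. d.(b.X)\{b,c}\{a,c,d} + d.b.a.0\{a,c,d}))\{b,c}\{a,c,d} :: (no moves)
  p2 = b.a.0\{a,c,d} :: ··b··> p3
  p3 = a.0\{a,c,d} :: ··a··> p4
  p4 = 0\{a,c,d} :: (no moves)
Reachable graph of Q (5 states):
  q0 = rec X. d.(b.X)\{b,c}\{a,c,d} + d.b.a.0\{a,c,d} :: ··d··> q1, ··d··> q2
  q1 = (b.(rec X. d.(b.X)\{b,c}\{a,c,d} + d.b.a.0\{a,c,d}))\{b,c}\{a,c,d} :: (no moves)
  q2 = b.a.0\{a,c,d} :: ··b··> q3
  q3 = a.0\{a,c,d} :: ··a··> q4
  q4 = 0\{a,c,d} :: (no moves)
Coarsest stable partition (strong bisimilarity classes):
  B0 = {p0, q0}
  B1 = {p2, q2}
  B2 = {p3, q3}
  B3 = {p1, p4, q1, q4}
p0 ∈ B0, q0 ∈ B0 → same block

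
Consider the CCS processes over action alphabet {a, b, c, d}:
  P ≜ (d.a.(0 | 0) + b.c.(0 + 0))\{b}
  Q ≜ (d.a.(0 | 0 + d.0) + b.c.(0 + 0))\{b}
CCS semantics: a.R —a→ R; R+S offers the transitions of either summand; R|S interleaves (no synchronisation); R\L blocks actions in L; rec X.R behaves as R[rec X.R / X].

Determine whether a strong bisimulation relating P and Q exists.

not bisimilar

LTS(P): 3 reachable states
  p0 = (d.a.(0 | 0) + b.c.(0 + 0))\{b} | -d-> p1
  p1 = (a.(0 | 0))\{b} | -a-> p2
  p2 = (0 | 0)\{b} | stopped
LTS(Q): 4 reachable states
  q0 = (d.a.(0 | 0 + d.0) + b.c.(0 + 0))\{b} | -d-> q1
  q1 = (a.(0 | 0 + d.0))\{b} | -a-> q2
  q2 = (0 | 0 + d.0)\{b} | -d-> q3
  q3 = 0\{b} | stopped
Coarsest stable partition (strong bisimilarity classes):
  B0 = {p0}
  B1 = {p1}
  B2 = {p2, q3}
  B3 = {q0}
  B4 = {q1}
  B5 = {q2}
p0 ∈ B0, q0 ∈ B3 → different blocks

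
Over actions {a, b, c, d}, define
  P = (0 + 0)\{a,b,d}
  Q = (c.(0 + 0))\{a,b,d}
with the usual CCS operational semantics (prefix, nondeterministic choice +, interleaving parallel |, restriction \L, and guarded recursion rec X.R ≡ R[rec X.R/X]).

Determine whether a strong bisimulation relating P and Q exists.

P's transition system — 1 states:
  m0 = (0 + 0)\{a,b,d} ⊢ deadlocked
Q's transition system — 2 states:
  n0 = (c.(0 + 0))\{a,b,d} ⊢ ··c··> n1
  n1 = (0 + 0)\{a,b,d} ⊢ deadlocked
Bisimilarity quotient blocks:
  B0 = {m0, n1}
  B1 = {n0}
m0 ∈ B0, n0 ∈ B1 → different blocks

P ≁ Q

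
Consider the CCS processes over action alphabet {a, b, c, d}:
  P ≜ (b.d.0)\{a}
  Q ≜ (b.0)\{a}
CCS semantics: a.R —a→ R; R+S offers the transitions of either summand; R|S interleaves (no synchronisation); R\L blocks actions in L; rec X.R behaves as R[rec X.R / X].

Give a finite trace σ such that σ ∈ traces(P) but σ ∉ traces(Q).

bd

P's transition system — 3 states:
  s0 = (b.d.0)\{a} has moves =b=> s1
  s1 = (d.0)\{a} has moves =d=> s2
  s2 = 0\{a} has moves stopped
Q's transition system — 2 states:
  t0 = (b.0)\{a} has moves =b=> t1
  t1 = 0\{a} has moves stopped
Executing bd from P (initial set {s0}):
  step 1 (b): {s1}
  step 2 (d): {s2}
  — P admits the full trace.
Executing bd from Q (initial set {t0}):
  step 1 (b): {t1}
  step 2 (d): no successor for Q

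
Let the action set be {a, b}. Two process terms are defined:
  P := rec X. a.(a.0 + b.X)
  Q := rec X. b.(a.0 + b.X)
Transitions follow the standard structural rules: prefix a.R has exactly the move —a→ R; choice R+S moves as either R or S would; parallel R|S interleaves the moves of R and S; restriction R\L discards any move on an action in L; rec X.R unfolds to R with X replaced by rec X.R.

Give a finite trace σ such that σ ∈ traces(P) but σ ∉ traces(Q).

a

Reachable graph of P (3 states):
  s0 = rec X. a.(a.0 + b.X) :: --a--▸ s1
  s1 = a.0 + b.(rec X. a.(a.0 + b.X)) :: --a--▸ s2, --b--▸ s0
  s2 = 0 :: stopped
Reachable graph of Q (3 states):
  t0 = rec X. b.(a.0 + b.X) :: --b--▸ t1
  t1 = a.0 + b.(rec X. b.(a.0 + b.X)) :: --a--▸ t2, --b--▸ t0
  t2 = 0 :: stopped
Run σ = ⟨a⟩ on P: start {s0}
  step 1 (a): {s1}
  — P admits the full trace.
Run σ = ⟨a⟩ on Q: start {t0}
  step 1 (a): ∅  — Q cannot continue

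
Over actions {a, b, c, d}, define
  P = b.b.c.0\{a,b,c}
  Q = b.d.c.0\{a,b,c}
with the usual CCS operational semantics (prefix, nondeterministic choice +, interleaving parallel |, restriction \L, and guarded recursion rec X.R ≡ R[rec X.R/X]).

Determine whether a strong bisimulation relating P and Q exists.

NO

Reachable graph of P (4 states):
  m0 = b.b.c.0\{a,b,c} → ··b··> m1
  m1 = b.c.0\{a,b,c} → ··b··> m2
  m2 = c.0\{a,b,c} → ··c··> m3
  m3 = 0\{a,b,c} → ∅
Reachable graph of Q (4 states):
  n0 = b.d.c.0\{a,b,c} → ··b··> n1
  n1 = d.c.0\{a,b,c} → ··d··> n2
  n2 = c.0\{a,b,c} → ··c··> n3
  n3 = 0\{a,b,c} → ∅
Coarsest stable partition (strong bisimilarity classes):
  B0 = {m0}
  B1 = {m1}
  B2 = {m2, n2}
  B3 = {m3, n3}
  B4 = {n0}
  B5 = {n1}
m0 ∈ B0, n0 ∈ B4 → different blocks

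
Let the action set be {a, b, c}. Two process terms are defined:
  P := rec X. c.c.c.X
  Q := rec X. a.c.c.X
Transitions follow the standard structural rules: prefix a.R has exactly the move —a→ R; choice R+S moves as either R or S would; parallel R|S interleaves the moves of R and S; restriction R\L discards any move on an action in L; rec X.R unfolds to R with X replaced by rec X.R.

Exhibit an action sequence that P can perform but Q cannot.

P's transition system — 3 states:
  p0 = rec X. c.c.c.X | --c--▸ p1
  p1 = c.c.(rec X. c.c.c.X) | --c--▸ p2
  p2 = c.(rec X. c.c.c.X) | --c--▸ p0
Q's transition system — 3 states:
  q0 = rec X. a.c.c.X | --a--▸ q1
  q1 = c.c.(rec X. a.c.c.X) | --c--▸ q2
  q2 = c.(rec X. a.c.c.X) | --c--▸ q0
Trace ⟨c⟩ through P, begin at {p0}:
  after c @ step 1: {p1}
  — P admits the full trace.
Trace ⟨c⟩ through Q, begin at {q0}:
  after c @ step 1: no successor for Q

c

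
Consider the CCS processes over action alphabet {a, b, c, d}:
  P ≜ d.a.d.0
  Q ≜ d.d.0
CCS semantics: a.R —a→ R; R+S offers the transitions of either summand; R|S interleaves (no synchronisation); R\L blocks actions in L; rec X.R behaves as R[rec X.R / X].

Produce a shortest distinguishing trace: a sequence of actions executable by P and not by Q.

P's transition system — 4 states:
  p0 = d.a.d.0 → --d--▸ p1
  p1 = a.d.0 → --a--▸ p2
  p2 = d.0 → --d--▸ p3
  p3 = 0 → ∅
Q's transition system — 3 states:
  q0 = d.d.0 → --d--▸ q1
  q1 = d.0 → --d--▸ q2
  q2 = 0 → ∅
Trace ⟨da⟩ through P, begin at {p0}:
  [1] d ⇒ {p1}
  [2] a ⇒ {p2}
  P completes σ.
Trace ⟨da⟩ through Q, begin at {q0}:
  [1] d ⇒ {q1}
  [2] a ⇒ ∅  — Q cannot continue

da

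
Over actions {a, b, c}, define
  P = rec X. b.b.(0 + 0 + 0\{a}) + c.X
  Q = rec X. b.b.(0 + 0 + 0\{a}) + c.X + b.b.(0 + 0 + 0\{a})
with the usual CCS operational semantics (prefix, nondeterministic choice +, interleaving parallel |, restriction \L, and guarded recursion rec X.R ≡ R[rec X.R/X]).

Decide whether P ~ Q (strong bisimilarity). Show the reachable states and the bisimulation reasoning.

P ~ Q

LTS(P): 3 reachable states
  u0 = rec X. b.b.(0 + 0 + 0\{a}) + c.X :: =b=> u1, =c=> u0
  u1 = b.(0 + 0 + 0\{a}) :: =b=> u2
  u2 = 0 + 0 + 0\{a} :: deadlocked
LTS(Q): 3 reachable states
  v0 = rec X. b.b.(0 + 0 + 0\{a}) + c.X + b.b.(0 + 0 + 0\{a}) :: =b=> v1, =c=> v0
  v1 = b.(0 + 0 + 0\{a}) :: =b=> v2
  v2 = 0 + 0 + 0\{a} :: deadlocked
Coarsest stable partition (strong bisimilarity classes):
  B0 = {u0, v0}
  B1 = {u1, v1}
  B2 = {u2, v2}
u0 ∈ B0, v0 ∈ B0 → same block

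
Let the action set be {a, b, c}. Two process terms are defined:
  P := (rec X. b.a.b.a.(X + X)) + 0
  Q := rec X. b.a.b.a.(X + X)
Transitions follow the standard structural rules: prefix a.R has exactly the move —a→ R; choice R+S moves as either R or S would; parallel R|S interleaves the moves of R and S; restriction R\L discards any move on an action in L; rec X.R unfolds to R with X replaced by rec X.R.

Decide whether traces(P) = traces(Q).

P's transition system — 5 states:
  m0 = (rec X. b.a.b.a.(X + X)) + 0 has moves ··b··> m1
  m1 = a.b.a.((rec X. b.a.b.a.(X + X)) + (rec X. b.a.b.a.(X + X))) has moves ··a··> m2
  m2 = b.a.((rec X. b.a.b.a.(X + X)) + (rec X. b.a.b.a.(X + X))) has moves ··b··> m3
  m3 = a.((rec X. b.a.b.a.(X + X)) + (rec X. b.a.b.a.(X + X))) has moves ··a··> m4
  m4 = (rec X. b.a.b.a.(X + X)) + (rec X. b.a.b.a.(X + X)) has moves ··b··> m1
Q's transition system — 5 states:
  n0 = rec X. b.a.b.a.(X + X) has moves ··b··> n1
  n1 = a.b.a.((rec X. b.a.b.a.(X + X)) + (rec X. b.a.b.a.(X + X))) has moves ··a··> n2
  n2 = b.a.((rec X. b.a.b.a.(X + X)) + (rec X. b.a.b.a.(X + X))) has moves ··b··> n3
  n3 = a.((rec X. b.a.b.a.(X + X)) + (rec X. b.a.b.a.(X + X))) has moves ··a··> n4
  n4 = (rec X. b.a.b.a.(X + X)) + (rec X. b.a.b.a.(X + X)) has moves ··b··> n1
Coarsest stable partition (strong bisimilarity classes):
  B0 = {m0, m2, m4, n0, n2, n4}
  B1 = {m1, m3, n1, n3}
m0 ∈ B0, n0 ∈ B0 → same block
Bisimilar ⇒ trace-equivalent.

YES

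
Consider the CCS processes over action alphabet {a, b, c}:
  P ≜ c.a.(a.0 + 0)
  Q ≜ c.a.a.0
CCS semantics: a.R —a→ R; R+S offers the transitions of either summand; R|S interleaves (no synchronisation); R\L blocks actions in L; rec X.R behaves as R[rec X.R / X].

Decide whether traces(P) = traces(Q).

trace-equivalent

LTS(P): 4 reachable states
  p0 = c.a.(a.0 + 0) ⊢ =c=> p1
  p1 = a.(a.0 + 0) ⊢ =a=> p2
  p2 = a.0 + 0 ⊢ =a=> p3
  p3 = 0 ⊢ deadlocked
LTS(Q): 4 reachable states
  q0 = c.a.a.0 ⊢ =c=> q1
  q1 = a.a.0 ⊢ =a=> q2
  q2 = a.0 ⊢ =a=> q3
  q3 = 0 ⊢ deadlocked
Bisimilarity quotient blocks:
  B0 = {p0, q0}
  B1 = {p1, q1}
  B2 = {p2, q2}
  B3 = {p3, q3}
p0 ∈ B0, q0 ∈ B0 → same block
Bisimilar ⇒ trace-equivalent.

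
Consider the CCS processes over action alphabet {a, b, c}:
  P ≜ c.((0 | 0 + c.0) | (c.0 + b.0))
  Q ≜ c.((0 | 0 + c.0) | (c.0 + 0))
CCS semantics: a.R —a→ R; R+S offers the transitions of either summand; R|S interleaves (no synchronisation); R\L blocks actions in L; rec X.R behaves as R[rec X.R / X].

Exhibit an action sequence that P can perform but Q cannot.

cb

P's transition system — 5 states:
  u0 = c.((0 | 0 + c.0) | (c.0 + b.0)) ⊢ -c-> u1
  u1 = (0 | 0 + c.0) | (c.0 + b.0) ⊢ -b-> u2, -c-> u2, -c-> u3
  u2 = (0 | 0 + c.0) | 0 ⊢ -c-> u4
  u3 = 0 | (c.0 + b.0) ⊢ -b-> u4, -c-> u4
  u4 = 0 | 0 ⊢ deadlocked
Q's transition system — 5 states:
  v0 = c.((0 | 0 + c.0) | (c.0 + 0)) ⊢ -c-> v1
  v1 = (0 | 0 + c.0) | (c.0 + 0) ⊢ -c-> v2, -c-> v3
  v2 = (0 | 0 + c.0) | 0 ⊢ -c-> v4
  v3 = 0 | (c.0 + 0) ⊢ -c-> v4
  v4 = 0 | 0 ⊢ deadlocked
Run σ = ⟨cb⟩ on P: start {u0}
  step 1 (c): {u1}
  step 2 (b): {u2}
  P completes σ.
Run σ = ⟨cb⟩ on Q: start {v0}
  step 1 (c): {v1}
  step 2 (b): ∅ (Q stuck)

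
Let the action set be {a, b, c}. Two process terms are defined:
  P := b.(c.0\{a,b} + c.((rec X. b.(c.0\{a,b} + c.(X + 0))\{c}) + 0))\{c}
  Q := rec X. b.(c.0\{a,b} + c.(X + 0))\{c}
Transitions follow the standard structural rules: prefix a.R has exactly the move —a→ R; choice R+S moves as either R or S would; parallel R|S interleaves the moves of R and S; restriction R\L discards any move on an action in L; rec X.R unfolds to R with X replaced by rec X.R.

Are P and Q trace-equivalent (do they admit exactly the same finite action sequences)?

traces(P) = traces(Q)

P's transition system — 2 states:
  u0 = b.(c.0\{a,b} + c.((rec X. b.(c.0\{a,b} + c.(X + 0))\{c}) + 0))\{c} → ··b··> u1
  u1 = (c.0\{a,b} + c.((rec X. b.(c.0\{a,b} + c.(X + 0))\{c}) + 0))\{c} → (no moves)
Q's transition system — 2 states:
  v0 = rec X. b.(c.0\{a,b} + c.(X + 0))\{c} → ··b··> v1
  v1 = (c.0\{a,b} + c.((rec X. b.(c.0\{a,b} + c.(X + 0))\{c}) + 0))\{c} → (no moves)
Bisimilarity quotient blocks:
  B0 = {u0, v0}
  B1 = {u1, v1}
u0 ∈ B0, v0 ∈ B0 → same block
Bisimilar ⇒ trace-equivalent.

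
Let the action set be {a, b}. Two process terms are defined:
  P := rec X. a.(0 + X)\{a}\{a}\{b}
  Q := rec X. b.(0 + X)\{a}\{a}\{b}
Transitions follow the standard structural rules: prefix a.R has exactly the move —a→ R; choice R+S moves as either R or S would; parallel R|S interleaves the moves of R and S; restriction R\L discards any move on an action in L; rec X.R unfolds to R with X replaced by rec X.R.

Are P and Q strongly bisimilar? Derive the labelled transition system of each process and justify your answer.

P ≁ Q

Reachable graph of P (2 states):
  p0 = rec X. a.(0 + X)\{a}\{a}\{b} ⊢ =a=> p1
  p1 = (0 + (rec X. a.(0 + X)\{a}\{a}\{b}))\{a}\{a}\{b} ⊢ stopped
Reachable graph of Q (2 states):
  q0 = rec X. b.(0 + X)\{a}\{a}\{b} ⊢ =b=> q1
  q1 = (0 + (rec X. b.(0 + X)\{a}\{a}\{b}))\{a}\{a}\{b} ⊢ stopped
Bisimilarity quotient blocks:
  B0 = {p0}
  B1 = {p1, q1}
  B2 = {q0}
p0 ∈ B0, q0 ∈ B2 → different blocks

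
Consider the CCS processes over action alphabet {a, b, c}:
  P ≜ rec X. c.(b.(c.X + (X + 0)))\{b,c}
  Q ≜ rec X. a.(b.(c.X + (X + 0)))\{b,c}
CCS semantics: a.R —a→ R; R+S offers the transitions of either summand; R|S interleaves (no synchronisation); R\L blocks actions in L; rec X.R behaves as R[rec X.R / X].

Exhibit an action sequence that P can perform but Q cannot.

Reachable graph of P (2 states):
  s0 = rec X. c.(b.(c.X + (X + 0)))\{b,c} → =c=> s1
  s1 = (b.(c.(rec X. c.(b.(c.X + (X + 0)))\{b,c}) + ((rec X. c.(b.(c.X + (X + 0)))\{b,c}) + 0)))\{b,c} → stopped
Reachable graph of Q (2 states):
  t0 = rec X. a.(b.(c.X + (X + 0)))\{b,c} → =a=> t1
  t1 = (b.(c.(rec X. a.(b.(c.X + (X + 0)))\{b,c}) + ((rec X. a.(b.(c.X + (X + 0)))\{b,c}) + 0)))\{b,c} → stopped
Trace ⟨c⟩ through P, begin at {s0}:
  step 1 (c): {s1}
  ✓ P
Trace ⟨c⟩ through Q, begin at {t0}:
  step 1 (c): ∅  — Q cannot continue

c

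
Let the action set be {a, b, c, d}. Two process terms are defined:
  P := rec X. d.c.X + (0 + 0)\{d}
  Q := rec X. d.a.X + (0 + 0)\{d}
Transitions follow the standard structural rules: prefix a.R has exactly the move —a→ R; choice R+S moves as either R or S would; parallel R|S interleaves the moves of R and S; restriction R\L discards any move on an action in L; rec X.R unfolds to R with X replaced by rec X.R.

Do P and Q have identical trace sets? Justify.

NO — witness ⟨dc⟩

LTS(P): 2 reachable states
  u0 = rec X. d.c.X + (0 + 0)\{d} :: =d=> u1
  u1 = c.(rec X. d.c.X + (0 + 0)\{d}) :: =c=> u0
LTS(Q): 2 reachable states
  v0 = rec X. d.a.X + (0 + 0)\{d} :: =d=> v1
  v1 = a.(rec X. d.a.X + (0 + 0)\{d}) :: =a=> v0
Trace ⟨dc⟩ through P, begin at {u0}:
  after d @ step 1: {u1}
  after c @ step 2: {u0}
  ✓ P
Trace ⟨dc⟩ through Q, begin at {v0}:
  after d @ step 1: {v1}
  after c @ step 2: no successor for Q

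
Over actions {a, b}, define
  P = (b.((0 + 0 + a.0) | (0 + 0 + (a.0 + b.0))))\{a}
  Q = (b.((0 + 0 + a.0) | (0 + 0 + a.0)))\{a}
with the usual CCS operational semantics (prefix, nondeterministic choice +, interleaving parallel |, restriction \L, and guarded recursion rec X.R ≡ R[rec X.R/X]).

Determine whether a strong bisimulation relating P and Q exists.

NO

P's transition system — 3 states:
  m0 = (b.((0 + 0 + a.0) | (0 + 0 + (a.0 + b.0))))\{a} ⊢ —b→ m1
  m1 = ((0 + 0 + a.0) | (0 + 0 + (a.0 + b.0)))\{a} ⊢ —b→ m2
  m2 = ((0 + 0 + a.0) | 0)\{a} ⊢ (no moves)
Q's transition system — 2 states:
  n0 = (b.((0 + 0 + a.0) | (0 + 0 + a.0)))\{a} ⊢ —b→ n1
  n1 = ((0 + 0 + a.0) | (0 + 0 + a.0))\{a} ⊢ (no moves)
Bisimilarity quotient blocks:
  B0 = {m0}
  B1 = {m1, n0}
  B2 = {m2, n1}
m0 ∈ B0, n0 ∈ B1 → different blocks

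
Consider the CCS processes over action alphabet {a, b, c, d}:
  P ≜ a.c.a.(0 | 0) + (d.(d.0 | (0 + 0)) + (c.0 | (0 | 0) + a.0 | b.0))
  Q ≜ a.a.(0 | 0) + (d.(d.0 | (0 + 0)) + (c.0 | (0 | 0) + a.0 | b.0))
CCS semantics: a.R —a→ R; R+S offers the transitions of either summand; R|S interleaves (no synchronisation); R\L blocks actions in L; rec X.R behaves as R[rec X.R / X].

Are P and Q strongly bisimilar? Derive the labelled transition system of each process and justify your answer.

LTS(P): 9 reachable states
  u0 = a.c.a.(0 | 0) + (d.(d.0 | (0 + 0)) + (c.0 | (0 | 0) + a.0 | b.0)) has moves ··a··> u1, ··a··> u2, ··b··> u3, ··c··> u4, ··d··> u5
  u1 = 0 | b.0 has moves ··b··> u6
  u2 = c.a.(0 | 0) has moves ··c··> u7
  u3 = a.0 | 0 has moves ··a··> u6
  u4 = 0 | (0 | 0) has moves (no moves)
  u5 = d.0 | (0 + 0) has moves ··d··> u8
  u6 = 0 | 0 has moves (no moves)
  u7 = a.(0 | 0) has moves ··a··> u6
  u8 = 0 | (0 + 0) has moves (no moves)
LTS(Q): 8 reachable states
  v0 = a.a.(0 | 0) + (d.(d.0 | (0 + 0)) + (c.0 | (0 | 0) + a.0 | b.0)) has moves ··a··> v1, ··a··> v2, ··b··> v3, ··c··> v4, ··d··> v5
  v1 = 0 | b.0 has moves ··b··> v6
  v2 = a.(0 | 0) has moves ··a··> v6
  v3 = a.0 | 0 has moves ··a··> v6
  v4 = 0 | (0 | 0) has moves (no moves)
  v5 = d.0 | (0 + 0) has moves ··d··> v7
  v6 = 0 | 0 has moves (no moves)
  v7 = 0 | (0 + 0) has moves (no moves)
Coarsest stable partition (strong bisimilarity classes):
  B0 = {u0}
  B1 = {u5, v5}
  B2 = {u4, u6, u8, v4, v6, v7}
  B3 = {u3, u7, v2, v3}
  B4 = {u2}
  B5 = {u1, v1}
  B6 = {v0}
u0 ∈ B0, v0 ∈ B6 → different blocks

not bisimilar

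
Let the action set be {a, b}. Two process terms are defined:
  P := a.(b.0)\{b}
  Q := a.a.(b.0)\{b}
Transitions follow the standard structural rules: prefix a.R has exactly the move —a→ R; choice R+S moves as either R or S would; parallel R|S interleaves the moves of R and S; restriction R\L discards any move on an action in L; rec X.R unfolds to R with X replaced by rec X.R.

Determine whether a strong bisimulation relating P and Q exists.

not bisimilar

Reachable graph of P (2 states):
  s0 = a.(b.0)\{b} | —a→ s1
  s1 = (b.0)\{b} | (no moves)
Reachable graph of Q (3 states):
  t0 = a.a.(b.0)\{b} | —a→ t1
  t1 = a.(b.0)\{b} | —a→ t2
  t2 = (b.0)\{b} | (no moves)
Partition-refinement fixed point:
  B0 = {s0, t1}
  B1 = {s1, t2}
  B2 = {t0}
s0 ∈ B0, t0 ∈ B2 → different blocks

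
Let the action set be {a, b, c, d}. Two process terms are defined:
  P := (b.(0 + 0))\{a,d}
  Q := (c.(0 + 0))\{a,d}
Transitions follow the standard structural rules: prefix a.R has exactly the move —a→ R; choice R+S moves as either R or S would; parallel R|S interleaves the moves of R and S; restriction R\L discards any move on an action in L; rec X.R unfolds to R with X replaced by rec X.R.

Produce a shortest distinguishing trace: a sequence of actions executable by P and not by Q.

P's transition system — 2 states:
  s0 = (b.(0 + 0))\{a,d} has moves —b→ s1
  s1 = (0 + 0)\{a,d} has moves stopped
Q's transition system — 2 states:
  t0 = (c.(0 + 0))\{a,d} has moves —c→ t1
  t1 = (0 + 0)\{a,d} has moves stopped
Trace ⟨b⟩ through P, begin at {s0}:
  [1] b ⇒ {s1}
  ✓ P
Trace ⟨b⟩ through Q, begin at {t0}:
  [1] b ⇒ no successor for Q

b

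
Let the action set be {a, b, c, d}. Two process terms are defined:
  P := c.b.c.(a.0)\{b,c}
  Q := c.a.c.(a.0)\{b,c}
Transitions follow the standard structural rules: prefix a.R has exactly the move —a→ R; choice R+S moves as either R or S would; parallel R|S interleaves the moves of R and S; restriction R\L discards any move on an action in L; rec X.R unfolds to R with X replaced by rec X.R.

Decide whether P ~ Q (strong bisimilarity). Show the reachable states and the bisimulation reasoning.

not bisimilar

LTS(P): 5 reachable states
  m0 = c.b.c.(a.0)\{b,c} → ··c··> m1
  m1 = b.c.(a.0)\{b,c} → ··b··> m2
  m2 = c.(a.0)\{b,c} → ··c··> m3
  m3 = (a.0)\{b,c} → ··a··> m4
  m4 = 0\{b,c} → deadlocked
LTS(Q): 5 reachable states
  n0 = c.a.c.(a.0)\{b,c} → ··c··> n1
  n1 = a.c.(a.0)\{b,c} → ··a··> n2
  n2 = c.(a.0)\{b,c} → ··c··> n3
  n3 = (a.0)\{b,c} → ··a··> n4
  n4 = 0\{b,c} → deadlocked
Bisimilarity quotient blocks:
  B0 = {m0}
  B1 = {m1}
  B2 = {m2, n2}
  B3 = {m3, n3}
  B4 = {m4, n4}
  B5 = {n0}
  B6 = {n1}
m0 ∈ B0, n0 ∈ B5 → different blocks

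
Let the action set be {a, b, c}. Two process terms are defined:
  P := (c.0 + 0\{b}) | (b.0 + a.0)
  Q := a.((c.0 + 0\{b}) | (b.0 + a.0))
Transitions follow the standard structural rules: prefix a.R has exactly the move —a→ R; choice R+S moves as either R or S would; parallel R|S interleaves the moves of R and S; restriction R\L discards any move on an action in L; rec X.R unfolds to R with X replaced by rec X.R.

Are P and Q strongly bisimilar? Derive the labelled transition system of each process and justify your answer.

LTS(P): 4 reachable states
  u0 = (c.0 + 0\{b}) | (b.0 + a.0) | ··a··> u1, ··b··> u1, ··c··> u2
  u1 = (c.0 + 0\{b}) | 0 | ··c··> u3
  u2 = 0 | (b.0 + a.0) | ··a··> u3, ··b··> u3
  u3 = 0 | 0 | (no moves)
LTS(Q): 5 reachable states
  v0 = a.((c.0 + 0\{b}) | (b.0 + a.0)) | ··a··> v1
  v1 = (c.0 + 0\{b}) | (b.0 + a.0) | ··a··> v2, ··b··> v2, ··c··> v3
  v2 = (c.0 + 0\{b}) | 0 | ··c··> v4
  v3 = 0 | (b.0 + a.0) | ··a··> v4, ··b··> v4
  v4 = 0 | 0 | (no moves)
Bisimilarity quotient blocks:
  B0 = {u0, v1}
  B1 = {u2, v3}
  B2 = {u3, v4}
  B3 = {u1, v2}
  B4 = {v0}
u0 ∈ B0, v0 ∈ B4 → different blocks

P ≁ Q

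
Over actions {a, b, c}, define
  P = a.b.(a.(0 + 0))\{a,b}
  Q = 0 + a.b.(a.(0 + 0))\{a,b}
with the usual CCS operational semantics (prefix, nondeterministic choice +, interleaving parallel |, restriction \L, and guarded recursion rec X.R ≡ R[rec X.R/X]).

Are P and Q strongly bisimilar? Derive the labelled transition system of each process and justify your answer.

P's transition system — 3 states:
  p0 = a.b.(a.(0 + 0))\{a,b} :: =a=> p1
  p1 = b.(a.(0 + 0))\{a,b} :: =b=> p2
  p2 = (a.(0 + 0))\{a,b} :: deadlocked
Q's transition system — 3 states:
  q0 = 0 + a.b.(a.(0 + 0))\{a,b} :: =a=> q1
  q1 = b.(a.(0 + 0))\{a,b} :: =b=> q2
  q2 = (a.(0 + 0))\{a,b} :: deadlocked
Coarsest stable partition (strong bisimilarity classes):
  B0 = {p0, q0}
  B1 = {p1, q1}
  B2 = {p2, q2}
p0 ∈ B0, q0 ∈ B0 → same block

bisimilar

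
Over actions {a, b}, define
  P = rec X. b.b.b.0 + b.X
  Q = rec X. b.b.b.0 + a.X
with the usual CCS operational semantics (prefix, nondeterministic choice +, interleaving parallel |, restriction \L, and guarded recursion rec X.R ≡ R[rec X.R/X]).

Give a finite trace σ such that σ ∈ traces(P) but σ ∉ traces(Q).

LTS(P): 4 reachable states
  u0 = rec X. b.b.b.0 + b.X → ··b··> u0, ··b··> u1
  u1 = b.b.0 → ··b··> u2
  u2 = b.0 → ··b··> u3
  u3 = 0 → stopped
LTS(Q): 4 reachable states
  v0 = rec X. b.b.b.0 + a.X → ··a··> v0, ··b··> v1
  v1 = b.b.0 → ··b··> v2
  v2 = b.0 → ··b··> v3
  v3 = 0 → stopped
Executing bbbb from P (initial set {u0}):
  step 1 (b): {u0, u1}
  step 2 (b): {u0, u1, u2}
  step 3 (b): {u0, u1, u2, u3}
  step 4 (b): {u0, u1, u2, u3}
  — P admits the full trace.
Executing bbbb from Q (initial set {v0}):
  step 1 (b): {v1}
  step 2 (b): {v2}
  step 3 (b): {v3}
  step 4 (b): ∅ (Q stuck)

bbbb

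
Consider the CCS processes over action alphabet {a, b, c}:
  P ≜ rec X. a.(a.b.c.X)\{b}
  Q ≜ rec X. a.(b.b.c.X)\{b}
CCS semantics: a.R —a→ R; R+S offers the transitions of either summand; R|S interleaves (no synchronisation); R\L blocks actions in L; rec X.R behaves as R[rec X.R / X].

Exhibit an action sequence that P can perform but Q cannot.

Reachable graph of P (3 states):
  u0 = rec X. a.(a.b.c.X)\{b} has moves —a→ u1
  u1 = (a.b.c.(rec X. a.(a.b.c.X)\{b}))\{b} has moves —a→ u2
  u2 = (b.c.(rec X. a.(a.b.c.X)\{b}))\{b} has moves (no moves)
Reachable graph of Q (2 states):
  v0 = rec X. a.(b.b.c.X)\{b} has moves —a→ v1
  v1 = (b.b.c.(rec X. a.(b.b.c.X)\{b}))\{b} has moves (no moves)
Trace ⟨aa⟩ through P, begin at {u0}:
  after a @ step 1: {u1}
  after a @ step 2: {u2}
  — P admits the full trace.
Trace ⟨aa⟩ through Q, begin at {v0}:
  after a @ step 1: {v1}
  after a @ step 2: no successor for Q

aa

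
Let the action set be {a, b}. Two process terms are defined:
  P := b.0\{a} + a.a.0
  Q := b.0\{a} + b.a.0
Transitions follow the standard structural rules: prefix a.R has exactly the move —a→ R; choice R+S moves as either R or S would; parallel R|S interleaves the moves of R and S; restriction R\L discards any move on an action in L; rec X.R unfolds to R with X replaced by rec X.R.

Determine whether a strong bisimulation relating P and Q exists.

LTS(P): 4 reachable states
  m0 = b.0\{a} + a.a.0 :: —a→ m1, —b→ m2
  m1 = a.0 :: —a→ m3
  m2 = 0\{a} :: ∅
  m3 = 0 :: ∅
LTS(Q): 4 reachable states
  n0 = b.0\{a} + b.a.0 :: —b→ n1, —b→ n2
  n1 = 0\{a} :: ∅
  n2 = a.0 :: —a→ n3
  n3 = 0 :: ∅
Coarsest stable partition (strong bisimilarity classes):
  B0 = {m0}
  B1 = {m2, m3, n1, n3}
  B2 = {m1, n2}
  B3 = {n0}
m0 ∈ B0, n0 ∈ B3 → different blocks

not bisimilar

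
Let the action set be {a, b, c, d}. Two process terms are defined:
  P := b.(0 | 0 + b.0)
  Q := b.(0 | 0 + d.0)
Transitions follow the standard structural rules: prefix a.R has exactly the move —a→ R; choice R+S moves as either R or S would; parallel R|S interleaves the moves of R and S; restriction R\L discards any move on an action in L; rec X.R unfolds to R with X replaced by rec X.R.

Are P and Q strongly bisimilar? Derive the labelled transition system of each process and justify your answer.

Reachable graph of P (3 states):
  m0 = b.(0 | 0 + b.0) → —b→ m1
  m1 = 0 | 0 + b.0 → —b→ m2
  m2 = 0 → stopped
Reachable graph of Q (3 states):
  n0 = b.(0 | 0 + d.0) → —b→ n1
  n1 = 0 | 0 + d.0 → —d→ n2
  n2 = 0 → stopped
Coarsest stable partition (strong bisimilarity classes):
  B0 = {m0}
  B1 = {m1}
  B2 = {m2, n2}
  B3 = {n0}
  B4 = {n1}
m0 ∈ B0, n0 ∈ B3 → different blocks

P ≁ Q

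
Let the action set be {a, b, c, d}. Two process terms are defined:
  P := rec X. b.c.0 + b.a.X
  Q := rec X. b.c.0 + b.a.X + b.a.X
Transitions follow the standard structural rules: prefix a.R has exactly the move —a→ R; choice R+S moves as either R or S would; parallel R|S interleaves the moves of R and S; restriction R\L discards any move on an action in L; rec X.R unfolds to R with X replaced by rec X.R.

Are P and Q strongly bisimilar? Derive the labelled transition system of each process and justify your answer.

LTS(P): 4 reachable states
  u0 = rec X. b.c.0 + b.a.X ⊢ -b-> u1, -b-> u2
  u1 = a.(rec X. b.c.0 + b.a.X) ⊢ -a-> u0
  u2 = c.0 ⊢ -c-> u3
  u3 = 0 ⊢ stopped
LTS(Q): 4 reachable states
  v0 = rec X. b.c.0 + b.a.X + b.a.X ⊢ -b-> v1, -b-> v2
  v1 = a.(rec X. b.c.0 + b.a.X + b.a.X) ⊢ -a-> v0
  v2 = c.0 ⊢ -c-> v3
  v3 = 0 ⊢ stopped
Bisimilarity quotient blocks:
  B0 = {u0, v0}
  B1 = {u2, v2}
  B2 = {u3, v3}
  B3 = {u1, v1}
u0 ∈ B0, v0 ∈ B0 → same block

P ~ Q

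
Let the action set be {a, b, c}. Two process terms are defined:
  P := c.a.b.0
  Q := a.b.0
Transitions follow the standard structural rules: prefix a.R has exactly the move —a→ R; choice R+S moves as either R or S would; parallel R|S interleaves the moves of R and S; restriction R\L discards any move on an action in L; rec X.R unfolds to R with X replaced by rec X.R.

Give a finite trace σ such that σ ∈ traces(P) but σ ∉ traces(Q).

Reachable graph of P (4 states):
  m0 = c.a.b.0 :: =c=> m1
  m1 = a.b.0 :: =a=> m2
  m2 = b.0 :: =b=> m3
  m3 = 0 :: ∅
Reachable graph of Q (3 states):
  n0 = a.b.0 :: =a=> n1
  n1 = b.0 :: =b=> n2
  n2 = 0 :: ∅
Run σ = ⟨c⟩ on P: start {m0}
  [1] c ⇒ {m1}
  ✓ P
Run σ = ⟨c⟩ on Q: start {n0}
  [1] c ⇒ ∅ (Q stuck)

c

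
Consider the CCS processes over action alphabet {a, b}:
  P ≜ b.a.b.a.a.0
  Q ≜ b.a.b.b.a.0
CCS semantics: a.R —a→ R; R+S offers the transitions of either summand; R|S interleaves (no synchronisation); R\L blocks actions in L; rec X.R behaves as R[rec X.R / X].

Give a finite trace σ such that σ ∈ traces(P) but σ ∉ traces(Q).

baba

LTS(P): 6 reachable states
  p0 = b.a.b.a.a.0 → --b--▸ p1
  p1 = a.b.a.a.0 → --a--▸ p2
  p2 = b.a.a.0 → --b--▸ p3
  p3 = a.a.0 → --a--▸ p4
  p4 = a.0 → --a--▸ p5
  p5 = 0 → ·
LTS(Q): 6 reachable states
  q0 = b.a.b.b.a.0 → --b--▸ q1
  q1 = a.b.b.a.0 → --a--▸ q2
  q2 = b.b.a.0 → --b--▸ q3
  q3 = b.a.0 → --b--▸ q4
  q4 = a.0 → --a--▸ q5
  q5 = 0 → ·
Run σ = ⟨baba⟩ on P: start {p0}
  after b @ step 1: {p1}
  after a @ step 2: {p2}
  after b @ step 3: {p3}
  after a @ step 4: {p4}
  P completes σ.
Run σ = ⟨baba⟩ on Q: start {q0}
  after b @ step 1: {q1}
  after a @ step 2: {q2}
  after b @ step 3: {q3}
  after a @ step 4: ∅  — Q cannot continue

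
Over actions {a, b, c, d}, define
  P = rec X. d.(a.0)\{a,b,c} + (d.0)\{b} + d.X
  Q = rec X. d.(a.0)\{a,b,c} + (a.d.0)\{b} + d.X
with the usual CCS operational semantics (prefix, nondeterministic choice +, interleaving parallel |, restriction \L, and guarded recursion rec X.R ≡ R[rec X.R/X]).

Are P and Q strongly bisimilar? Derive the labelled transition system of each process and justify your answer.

P ≁ Q

LTS(P): 3 reachable states
  p0 = rec X. d.(a.0)\{a,b,c} + (d.0)\{b} + d.X → -d-> p0, -d-> p1, -d-> p2
  p1 = (a.0)\{a,b,c} → deadlocked
  p2 = 0\{b} → deadlocked
LTS(Q): 4 reachable states
  q0 = rec X. d.(a.0)\{a,b,c} + (a.d.0)\{b} + d.X → -a-> q1, -d-> q0, -d-> q2
  q1 = (d.0)\{b} → -d-> q3
  q2 = (a.0)\{a,b,c} → deadlocked
  q3 = 0\{b} → deadlocked
Coarsest stable partition (strong bisimilarity classes):
  B0 = {p0}
  B1 = {p1, p2, q2, q3}
  B2 = {q0}
  B3 = {q1}
p0 ∈ B0, q0 ∈ B2 → different blocks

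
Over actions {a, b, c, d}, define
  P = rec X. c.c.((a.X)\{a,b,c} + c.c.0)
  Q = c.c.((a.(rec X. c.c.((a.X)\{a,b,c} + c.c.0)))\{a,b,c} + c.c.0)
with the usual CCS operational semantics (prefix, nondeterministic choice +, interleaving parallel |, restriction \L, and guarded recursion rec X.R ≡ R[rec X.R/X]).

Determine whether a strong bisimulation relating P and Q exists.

LTS(P): 5 reachable states
  u0 = rec X. c.c.((a.X)\{a,b,c} + c.c.0) → ··c··> u1
  u1 = c.((a.(rec X. c.c.((a.X)\{a,b,c} + c.c.0)))\{a,b,c} + c.c.0) → ··c··> u2
  u2 = (a.(rec X. c.c.((a.X)\{a,b,c} + c.c.0)))\{a,b,c} + c.c.0 → ··c··> u3
  u3 = c.0 → ··c··> u4
  u4 = 0 → stopped
LTS(Q): 5 reachable states
  v0 = c.c.((a.(rec X. c.c.((a.X)\{a,b,c} + c.c.0)))\{a,b,c} + c.c.0) → ··c··> v1
  v1 = c.((a.(rec X. c.c.((a.X)\{a,b,c} + c.c.0)))\{a,b,c} + c.c.0) → ··c··> v2
  v2 = (a.(rec X. c.c.((a.X)\{a,b,c} + c.c.0)))\{a,b,c} + c.c.0 → ··c··> v3
  v3 = c.0 → ··c··> v4
  v4 = 0 → stopped
Bisimilarity quotient blocks:
  B0 = {u0, v0}
  B1 = {u1, v1}
  B2 = {u2, v2}
  B3 = {u3, v3}
  B4 = {u4, v4}
u0 ∈ B0, v0 ∈ B0 → same block

YES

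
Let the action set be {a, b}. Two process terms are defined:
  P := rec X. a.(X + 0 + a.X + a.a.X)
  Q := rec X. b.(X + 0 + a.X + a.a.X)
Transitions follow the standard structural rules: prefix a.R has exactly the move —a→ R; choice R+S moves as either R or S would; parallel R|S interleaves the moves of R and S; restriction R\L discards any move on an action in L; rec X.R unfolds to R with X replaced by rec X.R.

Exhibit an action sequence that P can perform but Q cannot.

a

Reachable graph of P (3 states):
  u0 = rec X. a.(X + 0 + a.X + a.a.X) → —a→ u1
  u1 = (rec X. a.(X + 0 + a.X + a.a.X)) + 0 + a.(rec X. a.(X + 0 + a.X + a.a.X)) + a.a.(rec X. a.(X + 0 + a.X + a.a.X)) → —a→ u0, —a→ u1, —a→ u2
  u2 = a.(rec X. a.(X + 0 + a.X + a.a.X)) → —a→ u0
Reachable graph of Q (3 states):
  v0 = rec X. b.(X + 0 + a.X + a.a.X) → —b→ v1
  v1 = (rec X. b.(X + 0 + a.X + a.a.X)) + 0 + a.(rec X. b.(X + 0 + a.X + a.a.X)) + a.a.(rec X. b.(X + 0 + a.X + a.a.X)) → —a→ v0, —a→ v2, —b→ v1
  v2 = a.(rec X. b.(X + 0 + a.X + a.a.X)) → —a→ v0
Run σ = ⟨a⟩ on P: start {u0}
  after a @ step 1: {u1}
  — P admits the full trace.
Run σ = ⟨a⟩ on Q: start {v0}
  after a @ step 1: no successor for Q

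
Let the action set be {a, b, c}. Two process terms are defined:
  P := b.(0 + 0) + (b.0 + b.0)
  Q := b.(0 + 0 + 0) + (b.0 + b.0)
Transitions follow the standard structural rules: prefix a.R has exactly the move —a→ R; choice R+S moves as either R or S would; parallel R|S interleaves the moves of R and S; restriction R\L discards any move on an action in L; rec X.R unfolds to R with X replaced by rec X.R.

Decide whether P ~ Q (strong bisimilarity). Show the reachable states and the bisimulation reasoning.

YES

P's transition system — 3 states:
  s0 = b.(0 + 0) + (b.0 + b.0) has moves —b→ s1, —b→ s2
  s1 = 0 has moves stopped
  s2 = 0 + 0 has moves stopped
Q's transition system — 3 states:
  t0 = b.(0 + 0 + 0) + (b.0 + b.0) has moves —b→ t1, —b→ t2
  t1 = 0 has moves stopped
  t2 = 0 + 0 + 0 has moves stopped
Partition-refinement fixed point:
  B0 = {s0, t0}
  B1 = {s1, s2, t1, t2}
s0 ∈ B0, t0 ∈ B0 → same block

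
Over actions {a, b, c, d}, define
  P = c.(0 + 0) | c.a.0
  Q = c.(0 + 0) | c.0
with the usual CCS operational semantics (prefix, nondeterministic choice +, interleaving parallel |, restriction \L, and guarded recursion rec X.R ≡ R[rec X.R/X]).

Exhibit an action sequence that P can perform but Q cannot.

ca

LTS(P): 6 reachable states
  m0 = c.(0 + 0) | c.a.0 has moves --c--▸ m1, --c--▸ m2
  m1 = (0 + 0) | c.a.0 has moves --c--▸ m3
  m2 = c.(0 + 0) | a.0 has moves --a--▸ m4, --c--▸ m3
  m3 = (0 + 0) | a.0 has moves --a--▸ m5
  m4 = c.(0 + 0) | 0 has moves --c--▸ m5
  m5 = (0 + 0) | 0 has moves ·
LTS(Q): 4 reachable states
  n0 = c.(0 + 0) | c.0 has moves --c--▸ n1, --c--▸ n2
  n1 = (0 + 0) | c.0 has moves --c--▸ n3
  n2 = c.(0 + 0) | 0 has moves --c--▸ n3
  n3 = (0 + 0) | 0 has moves ·
Executing ca from P (initial set {m0}):
  [1] c ⇒ {m1, m2}
  [2] a ⇒ {m4}
  — P admits the full trace.
Executing ca from Q (initial set {n0}):
  [1] c ⇒ {n1, n2}
  [2] a ⇒ ∅ (Q stuck)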